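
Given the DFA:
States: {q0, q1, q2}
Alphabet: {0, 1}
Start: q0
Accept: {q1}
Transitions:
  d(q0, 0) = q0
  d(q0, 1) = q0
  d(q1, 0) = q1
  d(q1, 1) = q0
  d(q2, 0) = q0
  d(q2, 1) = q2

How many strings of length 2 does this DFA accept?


Enumerating all length-2 strings:
  "00" -> q0 [reject]
  "01" -> q0 [reject]
  "10" -> q0 [reject]
  "11" -> q0 [reject]

0 out of 4


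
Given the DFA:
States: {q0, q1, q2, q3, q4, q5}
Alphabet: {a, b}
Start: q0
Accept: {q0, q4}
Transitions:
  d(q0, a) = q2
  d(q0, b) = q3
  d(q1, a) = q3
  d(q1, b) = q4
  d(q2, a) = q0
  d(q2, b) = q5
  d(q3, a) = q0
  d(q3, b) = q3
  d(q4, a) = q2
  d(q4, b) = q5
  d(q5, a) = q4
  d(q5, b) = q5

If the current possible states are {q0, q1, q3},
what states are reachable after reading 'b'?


Apply transition on 'b' from each current state:
  d(q0, b) = q3
  d(q1, b) = q4
  d(q3, b) = q3

{q3, q4}


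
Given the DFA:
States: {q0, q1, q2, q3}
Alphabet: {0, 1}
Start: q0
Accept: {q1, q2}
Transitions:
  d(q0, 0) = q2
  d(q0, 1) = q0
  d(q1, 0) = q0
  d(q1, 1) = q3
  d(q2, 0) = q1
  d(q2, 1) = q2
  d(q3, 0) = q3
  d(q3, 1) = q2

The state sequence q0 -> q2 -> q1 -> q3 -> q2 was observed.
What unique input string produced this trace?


Trace back each transition to find the symbol:
  q0 --[0]--> q2
  q2 --[0]--> q1
  q1 --[1]--> q3
  q3 --[1]--> q2

"0011"


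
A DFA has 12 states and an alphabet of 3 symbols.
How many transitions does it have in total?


Each state has exactly one transition per symbol.
12 * 3 = 36

36


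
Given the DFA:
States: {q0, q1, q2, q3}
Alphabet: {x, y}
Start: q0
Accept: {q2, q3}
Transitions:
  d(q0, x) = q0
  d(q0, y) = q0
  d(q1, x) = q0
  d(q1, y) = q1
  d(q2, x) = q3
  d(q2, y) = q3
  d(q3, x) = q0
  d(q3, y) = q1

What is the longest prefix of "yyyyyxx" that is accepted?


Run the DFA, marking each prefix where the state is accepting:
  "" -> q0 [reject]
  "y" -> q0 [reject]
  "yy" -> q0 [reject]
  "yyy" -> q0 [reject]
  "yyyy" -> q0 [reject]
  "yyyyy" -> q0 [reject]
  "yyyyyx" -> q0 [reject]
  "yyyyyxx" -> q0 [reject]

No prefix is accepted


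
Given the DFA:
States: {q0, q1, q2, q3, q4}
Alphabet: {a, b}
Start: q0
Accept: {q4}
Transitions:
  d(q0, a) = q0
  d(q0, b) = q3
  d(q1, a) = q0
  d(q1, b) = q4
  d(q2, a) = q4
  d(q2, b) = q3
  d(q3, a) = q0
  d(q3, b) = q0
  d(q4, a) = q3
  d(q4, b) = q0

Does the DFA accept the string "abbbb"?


Trace: q0 -> q0 -> q3 -> q0 -> q3 -> q0
Final state: q0
Accept states: {q4}

No, rejected (final state q0 is not an accept state)


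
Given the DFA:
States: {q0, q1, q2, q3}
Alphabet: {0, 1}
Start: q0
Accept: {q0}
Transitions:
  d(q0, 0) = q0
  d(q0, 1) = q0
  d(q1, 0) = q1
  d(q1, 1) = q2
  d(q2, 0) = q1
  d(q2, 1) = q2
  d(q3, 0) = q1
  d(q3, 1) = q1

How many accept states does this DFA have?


Accept states listed: {q0}
Counting: q0(1)

1


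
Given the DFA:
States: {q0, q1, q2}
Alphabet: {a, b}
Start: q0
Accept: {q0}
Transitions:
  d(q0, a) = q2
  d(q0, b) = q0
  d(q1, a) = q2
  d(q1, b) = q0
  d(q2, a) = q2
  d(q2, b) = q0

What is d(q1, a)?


Looking up transition d(q1, a)

q2


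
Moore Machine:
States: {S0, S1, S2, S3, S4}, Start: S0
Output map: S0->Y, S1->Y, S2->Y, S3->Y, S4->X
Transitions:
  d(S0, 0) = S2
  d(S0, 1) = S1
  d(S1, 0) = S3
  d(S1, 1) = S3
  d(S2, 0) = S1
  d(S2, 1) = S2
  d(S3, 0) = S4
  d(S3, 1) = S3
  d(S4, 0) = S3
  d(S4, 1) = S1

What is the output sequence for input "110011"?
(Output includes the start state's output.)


Start: S0 (output Y)
  --1--> S1 (output Y)
  --1--> S3 (output Y)
  --0--> S4 (output X)
  --0--> S3 (output Y)
  --1--> S3 (output Y)
  --1--> S3 (output Y)

"YYYXYYY"


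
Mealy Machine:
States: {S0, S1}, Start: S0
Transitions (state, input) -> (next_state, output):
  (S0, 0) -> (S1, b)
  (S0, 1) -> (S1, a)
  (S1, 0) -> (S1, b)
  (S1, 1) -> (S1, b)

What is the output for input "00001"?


Step-by-step:
  (S0, 0) -> (S1, b)
  (S1, 0) -> (S1, b)
  (S1, 0) -> (S1, b)
  (S1, 0) -> (S1, b)
  (S1, 1) -> (S1, b)

"bbbbb"


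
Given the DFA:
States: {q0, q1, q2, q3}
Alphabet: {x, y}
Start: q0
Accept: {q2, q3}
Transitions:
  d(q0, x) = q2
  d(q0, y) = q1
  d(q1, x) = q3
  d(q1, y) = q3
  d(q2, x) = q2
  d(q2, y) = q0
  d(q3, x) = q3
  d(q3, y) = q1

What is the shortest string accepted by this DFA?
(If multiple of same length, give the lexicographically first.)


BFS by string length (lex-first path to each state shown):
  len 0: q0<-""
  len 1: q1<-"y", q2<-"x"
Found accept state at length 1.

"x"


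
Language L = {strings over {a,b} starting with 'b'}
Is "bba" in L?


first symbol = 'b'

Yes, "bba" is in L


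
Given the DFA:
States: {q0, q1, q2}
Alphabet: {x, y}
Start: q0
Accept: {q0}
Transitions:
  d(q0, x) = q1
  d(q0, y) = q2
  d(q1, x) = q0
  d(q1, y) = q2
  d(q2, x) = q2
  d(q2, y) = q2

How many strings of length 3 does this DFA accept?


Enumerating all length-3 strings:
  "xxx" -> q1 [reject]
  "xxy" -> q2 [reject]
  "xyx" -> q2 [reject]
  "xyy" -> q2 [reject]
  "yxx" -> q2 [reject]
  "yxy" -> q2 [reject]
  "yyx" -> q2 [reject]
  "yyy" -> q2 [reject]

0 out of 8


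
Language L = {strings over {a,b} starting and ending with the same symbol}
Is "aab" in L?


first = 'a', last = 'b'

No, "aab" is not in L


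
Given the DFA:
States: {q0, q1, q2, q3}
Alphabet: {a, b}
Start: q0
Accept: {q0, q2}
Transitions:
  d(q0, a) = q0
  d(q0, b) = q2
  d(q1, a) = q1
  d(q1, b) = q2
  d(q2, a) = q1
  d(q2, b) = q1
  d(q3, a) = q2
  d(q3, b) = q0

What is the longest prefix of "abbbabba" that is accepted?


Run the DFA, marking each prefix where the state is accepting:
  "" -> q0 [accept]
  "a" -> q0 [accept]
  "ab" -> q2 [accept]
  "abb" -> q1 [reject]
  "abbb" -> q2 [accept]
  "abbba" -> q1 [reject]
  "abbbab" -> q2 [accept]
  "abbbabb" -> q1 [reject]
  "abbbabba" -> q1 [reject]

"abbbab"


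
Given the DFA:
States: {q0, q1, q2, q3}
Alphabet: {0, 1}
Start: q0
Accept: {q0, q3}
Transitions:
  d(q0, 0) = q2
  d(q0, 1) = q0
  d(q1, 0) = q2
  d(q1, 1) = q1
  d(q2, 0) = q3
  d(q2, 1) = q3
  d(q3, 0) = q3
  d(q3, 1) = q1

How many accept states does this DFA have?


Accept states listed: {q0, q3}
Counting: q0(1) q3(2)

2


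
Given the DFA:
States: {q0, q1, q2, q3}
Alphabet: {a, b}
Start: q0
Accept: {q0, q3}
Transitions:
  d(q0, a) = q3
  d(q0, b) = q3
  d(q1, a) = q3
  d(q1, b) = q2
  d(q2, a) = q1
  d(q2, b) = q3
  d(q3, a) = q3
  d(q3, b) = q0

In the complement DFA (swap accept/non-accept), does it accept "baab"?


Trace: q0 -> q3 -> q3 -> q3 -> q0
Final: q0
Original accept: {q0, q3}
Complement: q0 is in original accept

No, complement rejects (original accepts)


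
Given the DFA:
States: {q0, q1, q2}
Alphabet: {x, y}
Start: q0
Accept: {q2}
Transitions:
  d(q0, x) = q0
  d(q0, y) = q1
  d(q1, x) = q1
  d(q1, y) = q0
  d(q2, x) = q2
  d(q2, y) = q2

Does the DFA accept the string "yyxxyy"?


Trace: q0 -> q1 -> q0 -> q0 -> q0 -> q1 -> q0
Final state: q0
Accept states: {q2}

No, rejected (final state q0 is not an accept state)


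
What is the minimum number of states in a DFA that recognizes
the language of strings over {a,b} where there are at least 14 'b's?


States: count = 0, 1, ..., 13, and a final '>= 14' state.
Total: 14 + 1 = 15. Accept = '>= 14' state.

15


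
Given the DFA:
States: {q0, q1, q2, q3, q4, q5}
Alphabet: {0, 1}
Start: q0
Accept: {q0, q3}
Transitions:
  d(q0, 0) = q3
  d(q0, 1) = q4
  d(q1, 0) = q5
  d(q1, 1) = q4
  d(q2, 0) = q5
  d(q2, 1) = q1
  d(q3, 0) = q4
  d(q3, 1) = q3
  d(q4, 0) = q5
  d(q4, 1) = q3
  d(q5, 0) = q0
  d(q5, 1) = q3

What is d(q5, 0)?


Looking up transition d(q5, 0)

q0


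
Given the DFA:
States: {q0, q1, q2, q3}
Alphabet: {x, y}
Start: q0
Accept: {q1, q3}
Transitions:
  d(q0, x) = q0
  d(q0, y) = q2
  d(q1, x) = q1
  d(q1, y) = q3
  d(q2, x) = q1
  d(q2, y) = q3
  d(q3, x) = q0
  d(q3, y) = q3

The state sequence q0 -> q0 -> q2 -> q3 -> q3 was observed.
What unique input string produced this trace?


Trace back each transition to find the symbol:
  q0 --[x]--> q0
  q0 --[y]--> q2
  q2 --[y]--> q3
  q3 --[y]--> q3

"xyyy"


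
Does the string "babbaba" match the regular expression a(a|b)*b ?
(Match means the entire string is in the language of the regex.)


|string| = 7; first = 'b'; last = 'a'

No, "babbaba" does not match a(a|b)*b


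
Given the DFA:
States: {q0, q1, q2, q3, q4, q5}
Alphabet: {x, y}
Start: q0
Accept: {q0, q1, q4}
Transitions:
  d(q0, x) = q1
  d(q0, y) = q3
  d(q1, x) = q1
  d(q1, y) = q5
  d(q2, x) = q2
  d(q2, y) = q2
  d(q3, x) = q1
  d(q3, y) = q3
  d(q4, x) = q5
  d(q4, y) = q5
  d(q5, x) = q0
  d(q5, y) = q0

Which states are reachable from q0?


BFS from q0:
  layer 0: {q0}
  layer 1: {q1, q3}
  layer 2: {q5}

{q0, q1, q3, q5}


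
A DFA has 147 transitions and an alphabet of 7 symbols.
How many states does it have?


Each state has exactly one transition per symbol.
states = transitions / |alphabet| = 147 / 7 = 21

21


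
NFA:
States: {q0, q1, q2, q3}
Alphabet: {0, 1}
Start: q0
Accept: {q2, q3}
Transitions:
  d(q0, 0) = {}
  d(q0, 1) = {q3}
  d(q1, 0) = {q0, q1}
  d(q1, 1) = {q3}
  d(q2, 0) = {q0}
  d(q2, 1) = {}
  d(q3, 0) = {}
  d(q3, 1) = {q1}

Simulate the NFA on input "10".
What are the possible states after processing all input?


Start: {q0}
  --1--> {q3}
  --0--> {}

{} (empty set, no valid transitions)


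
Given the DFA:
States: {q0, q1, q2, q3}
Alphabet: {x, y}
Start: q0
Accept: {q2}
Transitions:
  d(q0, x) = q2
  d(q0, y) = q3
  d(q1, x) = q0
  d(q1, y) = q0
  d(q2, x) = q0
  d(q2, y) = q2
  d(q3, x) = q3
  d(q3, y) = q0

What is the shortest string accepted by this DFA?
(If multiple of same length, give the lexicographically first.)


BFS by string length (lex-first path to each state shown):
  len 0: q0<-""
  len 1: q2<-"x", q3<-"y"
Found accept state at length 1.

"x"


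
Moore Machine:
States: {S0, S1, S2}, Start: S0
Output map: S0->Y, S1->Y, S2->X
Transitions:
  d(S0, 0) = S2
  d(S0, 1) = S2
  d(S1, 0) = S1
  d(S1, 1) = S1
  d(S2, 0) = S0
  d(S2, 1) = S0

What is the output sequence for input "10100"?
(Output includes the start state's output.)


Start: S0 (output Y)
  --1--> S2 (output X)
  --0--> S0 (output Y)
  --1--> S2 (output X)
  --0--> S0 (output Y)
  --0--> S2 (output X)

"YXYXYX"


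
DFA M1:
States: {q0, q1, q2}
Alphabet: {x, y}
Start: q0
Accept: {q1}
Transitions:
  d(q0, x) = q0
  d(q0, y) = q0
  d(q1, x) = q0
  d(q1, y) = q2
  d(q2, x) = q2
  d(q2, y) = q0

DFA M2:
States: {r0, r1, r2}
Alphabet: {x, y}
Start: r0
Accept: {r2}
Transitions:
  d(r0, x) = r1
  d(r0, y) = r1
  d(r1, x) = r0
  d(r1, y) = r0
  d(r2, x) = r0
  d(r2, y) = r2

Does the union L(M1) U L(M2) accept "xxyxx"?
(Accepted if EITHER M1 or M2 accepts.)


M1: final=q0 accepted=False
M2: final=r1 accepted=False

No, union rejects (neither accepts)


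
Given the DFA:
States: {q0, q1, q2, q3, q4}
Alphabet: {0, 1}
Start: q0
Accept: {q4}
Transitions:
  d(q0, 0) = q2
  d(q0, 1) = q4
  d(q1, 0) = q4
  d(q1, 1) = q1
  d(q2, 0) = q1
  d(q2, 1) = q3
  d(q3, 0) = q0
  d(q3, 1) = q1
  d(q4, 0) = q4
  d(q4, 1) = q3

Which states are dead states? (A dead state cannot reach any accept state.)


Forward reachability from each state:
  q0 -> reaches accept state q4 (live)
  q1 -> reaches accept state q4 (live)
  q2 -> reaches accept state q4 (live)
  q3 -> reaches accept state q4 (live)
  q4 -> reaches accept state q4 (live)

None (all states can reach an accept state)


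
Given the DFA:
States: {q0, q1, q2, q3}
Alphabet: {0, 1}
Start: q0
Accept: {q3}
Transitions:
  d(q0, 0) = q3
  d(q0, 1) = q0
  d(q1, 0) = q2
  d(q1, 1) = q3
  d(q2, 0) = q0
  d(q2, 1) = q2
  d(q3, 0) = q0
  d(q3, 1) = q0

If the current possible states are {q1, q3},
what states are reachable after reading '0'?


Apply transition on '0' from each current state:
  d(q1, 0) = q2
  d(q3, 0) = q0

{q0, q2}


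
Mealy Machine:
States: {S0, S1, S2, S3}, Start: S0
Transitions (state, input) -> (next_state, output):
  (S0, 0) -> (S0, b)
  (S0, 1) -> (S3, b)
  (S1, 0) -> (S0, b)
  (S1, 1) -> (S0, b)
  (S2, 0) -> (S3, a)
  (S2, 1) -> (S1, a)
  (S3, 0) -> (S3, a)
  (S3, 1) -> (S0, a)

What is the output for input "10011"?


Step-by-step:
  (S0, 1) -> (S3, b)
  (S3, 0) -> (S3, a)
  (S3, 0) -> (S3, a)
  (S3, 1) -> (S0, a)
  (S0, 1) -> (S3, b)

"baaab"


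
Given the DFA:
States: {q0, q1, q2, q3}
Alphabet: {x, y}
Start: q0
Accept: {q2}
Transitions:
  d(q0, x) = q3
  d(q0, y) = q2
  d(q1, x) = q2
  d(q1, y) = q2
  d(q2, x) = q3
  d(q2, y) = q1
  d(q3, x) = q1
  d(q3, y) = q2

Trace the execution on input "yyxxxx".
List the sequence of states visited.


Input: yyxxxx
d(q0, y) = q2
d(q2, y) = q1
d(q1, x) = q2
d(q2, x) = q3
d(q3, x) = q1
d(q1, x) = q2


q0 -> q2 -> q1 -> q2 -> q3 -> q1 -> q2


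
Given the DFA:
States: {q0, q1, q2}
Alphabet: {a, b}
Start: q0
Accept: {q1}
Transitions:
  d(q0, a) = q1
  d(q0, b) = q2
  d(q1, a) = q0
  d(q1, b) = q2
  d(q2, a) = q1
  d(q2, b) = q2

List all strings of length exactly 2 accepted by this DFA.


All strings of length 2: 4 total
Accepted: 1

"ba"


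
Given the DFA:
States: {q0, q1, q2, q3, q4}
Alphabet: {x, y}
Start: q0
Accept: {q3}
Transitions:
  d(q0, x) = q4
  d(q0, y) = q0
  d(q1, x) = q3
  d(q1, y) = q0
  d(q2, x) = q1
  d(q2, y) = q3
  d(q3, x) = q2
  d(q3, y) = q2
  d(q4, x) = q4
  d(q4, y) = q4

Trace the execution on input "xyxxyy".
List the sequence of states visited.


Input: xyxxyy
d(q0, x) = q4
d(q4, y) = q4
d(q4, x) = q4
d(q4, x) = q4
d(q4, y) = q4
d(q4, y) = q4


q0 -> q4 -> q4 -> q4 -> q4 -> q4 -> q4


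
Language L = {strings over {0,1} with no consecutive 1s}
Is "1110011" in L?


'11' occurs at index 0

No, "1110011" is not in L


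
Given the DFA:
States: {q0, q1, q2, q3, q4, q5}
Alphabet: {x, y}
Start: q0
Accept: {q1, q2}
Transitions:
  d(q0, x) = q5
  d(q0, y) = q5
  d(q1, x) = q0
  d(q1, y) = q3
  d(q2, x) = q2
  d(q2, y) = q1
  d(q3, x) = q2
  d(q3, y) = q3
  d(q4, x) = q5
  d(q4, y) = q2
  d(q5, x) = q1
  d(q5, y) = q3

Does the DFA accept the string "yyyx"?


Trace: q0 -> q5 -> q3 -> q3 -> q2
Final state: q2
Accept states: {q1, q2}

Yes, accepted (final state q2 is an accept state)


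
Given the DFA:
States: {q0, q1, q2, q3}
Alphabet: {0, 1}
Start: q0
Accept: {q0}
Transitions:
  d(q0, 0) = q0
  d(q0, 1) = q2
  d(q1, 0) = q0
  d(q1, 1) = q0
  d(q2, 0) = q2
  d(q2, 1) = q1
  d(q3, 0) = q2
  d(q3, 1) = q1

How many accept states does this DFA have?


Accept states listed: {q0}
Counting: q0(1)

1


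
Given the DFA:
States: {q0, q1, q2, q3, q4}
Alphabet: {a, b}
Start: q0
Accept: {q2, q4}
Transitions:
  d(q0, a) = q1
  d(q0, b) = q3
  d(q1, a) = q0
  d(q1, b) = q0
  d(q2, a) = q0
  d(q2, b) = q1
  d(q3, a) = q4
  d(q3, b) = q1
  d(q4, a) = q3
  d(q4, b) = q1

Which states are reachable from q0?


BFS from q0:
  layer 0: {q0}
  layer 1: {q1, q3}
  layer 2: {q4}

{q0, q1, q3, q4}


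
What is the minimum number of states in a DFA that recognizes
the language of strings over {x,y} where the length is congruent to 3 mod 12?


States track (length) mod 12.
Need 12 states: one per remainder 0..11; accept = remainder 3.

12


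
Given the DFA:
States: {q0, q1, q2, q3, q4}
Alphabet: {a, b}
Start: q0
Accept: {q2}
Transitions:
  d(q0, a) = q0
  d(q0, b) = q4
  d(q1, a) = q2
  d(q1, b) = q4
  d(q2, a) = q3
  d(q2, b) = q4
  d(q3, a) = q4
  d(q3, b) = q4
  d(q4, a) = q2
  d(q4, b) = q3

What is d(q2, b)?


Looking up transition d(q2, b)

q4


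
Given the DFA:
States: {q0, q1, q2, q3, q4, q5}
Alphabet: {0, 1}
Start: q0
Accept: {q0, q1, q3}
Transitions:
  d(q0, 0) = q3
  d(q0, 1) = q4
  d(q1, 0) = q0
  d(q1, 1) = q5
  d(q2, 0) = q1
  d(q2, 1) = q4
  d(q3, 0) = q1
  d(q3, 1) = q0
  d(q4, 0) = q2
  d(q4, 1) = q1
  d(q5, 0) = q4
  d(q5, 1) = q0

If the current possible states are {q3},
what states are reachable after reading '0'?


Apply transition on '0' from each current state:
  d(q3, 0) = q1

{q1}


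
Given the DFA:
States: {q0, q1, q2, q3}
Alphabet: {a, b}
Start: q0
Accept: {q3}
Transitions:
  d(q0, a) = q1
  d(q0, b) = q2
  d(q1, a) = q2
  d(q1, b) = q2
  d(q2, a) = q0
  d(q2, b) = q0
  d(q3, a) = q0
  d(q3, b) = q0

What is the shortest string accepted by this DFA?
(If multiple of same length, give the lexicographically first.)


BFS by string length (lex-first path to each state shown):
  len 0: q0<-""
  len 1: q1<-"a", q2<-"b"
  len 2: q0<-"ba", q2<-"aa"
  len 3: q0<-"aaa", q1<-"baa", q2<-"bab"
  len 4: q0<-"baba", q1<-"aaaa", q2<-"aaab"
  len 5: q0<-"aaaba", q1<-"babaa", q2<-"aaaaa"
  len 6: q0<-"aaaaaa", q1<-"aaabaa", q2<-"aaabab"
  len 7: q0<-"aaababa", q1<-"aaaaaaa", q2<-"aaaaaab"
  len 8: q0<-"aaaaaaba", q1<-"aaababaa", q2<-"aaaaaaaa"

No string accepted (empty language)


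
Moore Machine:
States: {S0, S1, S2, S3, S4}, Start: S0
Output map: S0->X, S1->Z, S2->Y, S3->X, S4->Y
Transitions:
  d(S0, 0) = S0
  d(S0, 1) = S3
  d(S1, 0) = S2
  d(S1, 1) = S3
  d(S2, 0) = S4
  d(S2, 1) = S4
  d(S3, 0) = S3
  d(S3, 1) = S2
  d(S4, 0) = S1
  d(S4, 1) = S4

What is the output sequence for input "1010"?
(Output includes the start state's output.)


Start: S0 (output X)
  --1--> S3 (output X)
  --0--> S3 (output X)
  --1--> S2 (output Y)
  --0--> S4 (output Y)

"XXXYY"


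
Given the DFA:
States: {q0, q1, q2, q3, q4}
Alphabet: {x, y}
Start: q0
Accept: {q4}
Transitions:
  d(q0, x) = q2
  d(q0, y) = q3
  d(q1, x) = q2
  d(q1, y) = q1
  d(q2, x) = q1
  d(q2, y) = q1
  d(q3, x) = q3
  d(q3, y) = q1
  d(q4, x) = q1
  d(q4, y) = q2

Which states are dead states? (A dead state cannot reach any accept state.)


Forward reachability from each state:
  q0 -> reaches {q0, q1, q2, q3}, no accept state (dead)
  q1 -> reaches {q1, q2}, no accept state (dead)
  q2 -> reaches {q1, q2}, no accept state (dead)
  q3 -> reaches {q1, q2, q3}, no accept state (dead)
  q4 -> reaches accept state q4 (live)

{q0, q1, q2, q3}


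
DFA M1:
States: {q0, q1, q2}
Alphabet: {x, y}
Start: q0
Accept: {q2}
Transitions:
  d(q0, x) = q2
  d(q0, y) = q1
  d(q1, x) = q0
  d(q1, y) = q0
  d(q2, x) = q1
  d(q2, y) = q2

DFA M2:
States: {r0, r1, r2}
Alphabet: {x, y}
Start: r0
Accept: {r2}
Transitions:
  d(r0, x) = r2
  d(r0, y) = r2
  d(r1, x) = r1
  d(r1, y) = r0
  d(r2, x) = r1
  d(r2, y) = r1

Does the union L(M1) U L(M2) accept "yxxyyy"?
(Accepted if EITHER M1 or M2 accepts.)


M1: final=q2 accepted=True
M2: final=r1 accepted=False

Yes, union accepts


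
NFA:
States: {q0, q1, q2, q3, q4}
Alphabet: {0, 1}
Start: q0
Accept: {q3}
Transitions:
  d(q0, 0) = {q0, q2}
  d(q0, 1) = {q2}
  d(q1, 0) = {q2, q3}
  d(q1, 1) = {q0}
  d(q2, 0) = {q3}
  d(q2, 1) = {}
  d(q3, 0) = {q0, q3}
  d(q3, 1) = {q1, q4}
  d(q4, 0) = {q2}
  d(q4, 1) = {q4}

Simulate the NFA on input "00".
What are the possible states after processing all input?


Start: {q0}
  --0--> {q0, q2}
  --0--> {q0, q2, q3}

{q0, q2, q3}


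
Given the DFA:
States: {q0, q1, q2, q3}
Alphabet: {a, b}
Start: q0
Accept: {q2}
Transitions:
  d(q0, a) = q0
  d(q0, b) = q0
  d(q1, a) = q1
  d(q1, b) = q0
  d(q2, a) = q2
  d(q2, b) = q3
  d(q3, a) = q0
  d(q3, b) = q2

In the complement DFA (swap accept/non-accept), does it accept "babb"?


Trace: q0 -> q0 -> q0 -> q0 -> q0
Final: q0
Original accept: {q2}
Complement: q0 is not in original accept

Yes, complement accepts (original rejects)


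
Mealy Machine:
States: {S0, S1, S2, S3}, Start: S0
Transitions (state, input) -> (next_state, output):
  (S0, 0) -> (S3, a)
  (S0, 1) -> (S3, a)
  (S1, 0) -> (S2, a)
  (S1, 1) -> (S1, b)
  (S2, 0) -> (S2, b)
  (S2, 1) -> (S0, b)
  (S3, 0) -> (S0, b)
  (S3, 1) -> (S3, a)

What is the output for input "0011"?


Step-by-step:
  (S0, 0) -> (S3, a)
  (S3, 0) -> (S0, b)
  (S0, 1) -> (S3, a)
  (S3, 1) -> (S3, a)

"abaa"


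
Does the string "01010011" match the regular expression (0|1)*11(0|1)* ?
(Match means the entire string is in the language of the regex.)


|string| = 8; first = '0'; last = '1'

Yes, "01010011" matches (0|1)*11(0|1)*


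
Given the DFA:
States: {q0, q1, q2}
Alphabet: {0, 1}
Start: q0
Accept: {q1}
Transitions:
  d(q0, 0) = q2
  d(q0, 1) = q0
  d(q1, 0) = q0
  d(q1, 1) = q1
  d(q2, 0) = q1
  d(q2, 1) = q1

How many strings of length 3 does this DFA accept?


Enumerating all length-3 strings:
  "000" -> q0 [reject]
  "001" -> q1 [accept]
  "010" -> q0 [reject]
  "011" -> q1 [accept]
  "100" -> q1 [accept]
  "101" -> q1 [accept]
  "110" -> q2 [reject]
  "111" -> q0 [reject]

4 out of 8


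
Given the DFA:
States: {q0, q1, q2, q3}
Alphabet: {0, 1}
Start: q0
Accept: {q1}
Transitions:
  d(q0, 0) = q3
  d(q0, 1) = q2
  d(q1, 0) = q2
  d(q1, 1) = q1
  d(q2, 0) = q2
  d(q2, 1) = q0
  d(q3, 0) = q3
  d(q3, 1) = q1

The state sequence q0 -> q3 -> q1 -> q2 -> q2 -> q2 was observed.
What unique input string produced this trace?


Trace back each transition to find the symbol:
  q0 --[0]--> q3
  q3 --[1]--> q1
  q1 --[0]--> q2
  q2 --[0]--> q2
  q2 --[0]--> q2

"01000"


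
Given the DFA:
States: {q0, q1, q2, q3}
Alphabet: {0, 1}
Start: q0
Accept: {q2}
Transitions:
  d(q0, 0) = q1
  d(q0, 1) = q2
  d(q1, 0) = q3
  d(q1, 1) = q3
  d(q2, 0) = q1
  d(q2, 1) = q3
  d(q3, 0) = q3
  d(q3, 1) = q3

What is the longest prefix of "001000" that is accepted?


Run the DFA, marking each prefix where the state is accepting:
  "" -> q0 [reject]
  "0" -> q1 [reject]
  "00" -> q3 [reject]
  "001" -> q3 [reject]
  "0010" -> q3 [reject]
  "00100" -> q3 [reject]
  "001000" -> q3 [reject]

No prefix is accepted


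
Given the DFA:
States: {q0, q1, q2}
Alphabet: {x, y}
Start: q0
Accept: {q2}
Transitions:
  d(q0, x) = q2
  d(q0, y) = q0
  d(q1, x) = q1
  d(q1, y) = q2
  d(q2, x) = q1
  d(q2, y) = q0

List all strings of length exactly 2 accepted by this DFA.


All strings of length 2: 4 total
Accepted: 1

"yx"


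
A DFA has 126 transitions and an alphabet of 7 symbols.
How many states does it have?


Each state has exactly one transition per symbol.
states = transitions / |alphabet| = 126 / 7 = 18

18


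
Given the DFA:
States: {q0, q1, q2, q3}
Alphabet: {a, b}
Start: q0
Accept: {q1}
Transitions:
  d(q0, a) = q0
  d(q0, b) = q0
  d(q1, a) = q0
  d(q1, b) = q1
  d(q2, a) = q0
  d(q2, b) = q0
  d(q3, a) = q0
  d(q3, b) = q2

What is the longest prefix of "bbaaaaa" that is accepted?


Run the DFA, marking each prefix where the state is accepting:
  "" -> q0 [reject]
  "b" -> q0 [reject]
  "bb" -> q0 [reject]
  "bba" -> q0 [reject]
  "bbaa" -> q0 [reject]
  "bbaaa" -> q0 [reject]
  "bbaaaa" -> q0 [reject]
  "bbaaaaa" -> q0 [reject]

No prefix is accepted


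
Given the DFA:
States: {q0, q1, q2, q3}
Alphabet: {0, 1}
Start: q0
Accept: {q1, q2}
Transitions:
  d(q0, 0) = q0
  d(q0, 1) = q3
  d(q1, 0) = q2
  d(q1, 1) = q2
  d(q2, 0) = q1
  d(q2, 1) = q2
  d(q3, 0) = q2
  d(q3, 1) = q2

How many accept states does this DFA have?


Accept states listed: {q1, q2}
Counting: q1(1) q2(2)

2


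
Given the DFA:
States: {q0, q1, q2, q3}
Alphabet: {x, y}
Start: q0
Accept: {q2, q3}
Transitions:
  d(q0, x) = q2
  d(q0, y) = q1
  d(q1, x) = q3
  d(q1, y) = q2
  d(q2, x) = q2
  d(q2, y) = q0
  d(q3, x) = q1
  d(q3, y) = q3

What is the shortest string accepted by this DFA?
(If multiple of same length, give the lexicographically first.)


BFS by string length (lex-first path to each state shown):
  len 0: q0<-""
  len 1: q1<-"y", q2<-"x"
Found accept state at length 1.

"x"


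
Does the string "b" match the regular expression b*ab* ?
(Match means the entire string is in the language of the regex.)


|string| = 1; first = 'b'; last = 'b'

No, "b" does not match b*ab*


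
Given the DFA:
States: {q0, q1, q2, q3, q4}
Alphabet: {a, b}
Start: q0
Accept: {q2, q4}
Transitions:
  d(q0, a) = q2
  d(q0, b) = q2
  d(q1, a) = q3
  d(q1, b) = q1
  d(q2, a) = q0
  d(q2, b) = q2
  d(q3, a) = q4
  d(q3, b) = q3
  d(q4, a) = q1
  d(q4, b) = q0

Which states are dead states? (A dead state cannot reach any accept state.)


Forward reachability from each state:
  q0 -> reaches accept state q2 (live)
  q1 -> reaches accept state q2 (live)
  q2 -> reaches accept state q2 (live)
  q3 -> reaches accept state q2 (live)
  q4 -> reaches accept state q2 (live)

None (all states can reach an accept state)


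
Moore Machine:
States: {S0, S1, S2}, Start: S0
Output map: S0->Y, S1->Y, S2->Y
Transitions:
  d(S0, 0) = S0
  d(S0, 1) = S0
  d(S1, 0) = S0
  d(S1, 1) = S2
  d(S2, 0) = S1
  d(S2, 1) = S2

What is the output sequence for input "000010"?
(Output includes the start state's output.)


Start: S0 (output Y)
  --0--> S0 (output Y)
  --0--> S0 (output Y)
  --0--> S0 (output Y)
  --0--> S0 (output Y)
  --1--> S0 (output Y)
  --0--> S0 (output Y)

"YYYYYYY"


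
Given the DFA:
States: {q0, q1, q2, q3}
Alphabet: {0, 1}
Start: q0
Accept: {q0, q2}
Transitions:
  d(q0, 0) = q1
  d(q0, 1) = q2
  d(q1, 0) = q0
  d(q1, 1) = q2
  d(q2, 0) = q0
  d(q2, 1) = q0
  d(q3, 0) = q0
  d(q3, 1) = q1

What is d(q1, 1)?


Looking up transition d(q1, 1)

q2


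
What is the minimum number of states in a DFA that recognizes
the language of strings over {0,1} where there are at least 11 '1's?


States: count = 0, 1, ..., 10, and a final '>= 11' state.
Total: 11 + 1 = 12. Accept = '>= 11' state.

12


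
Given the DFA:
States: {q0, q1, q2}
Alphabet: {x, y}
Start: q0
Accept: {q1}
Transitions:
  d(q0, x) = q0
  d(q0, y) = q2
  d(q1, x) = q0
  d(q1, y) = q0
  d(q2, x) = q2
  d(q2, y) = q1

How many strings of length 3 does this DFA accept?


Enumerating all length-3 strings:
  "xxx" -> q0 [reject]
  "xxy" -> q2 [reject]
  "xyx" -> q2 [reject]
  "xyy" -> q1 [accept]
  "yxx" -> q2 [reject]
  "yxy" -> q1 [accept]
  "yyx" -> q0 [reject]
  "yyy" -> q0 [reject]

2 out of 8


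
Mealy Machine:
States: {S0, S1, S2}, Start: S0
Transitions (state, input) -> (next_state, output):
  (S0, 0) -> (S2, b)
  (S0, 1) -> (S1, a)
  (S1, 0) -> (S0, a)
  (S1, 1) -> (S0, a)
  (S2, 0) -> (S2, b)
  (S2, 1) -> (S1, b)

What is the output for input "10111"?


Step-by-step:
  (S0, 1) -> (S1, a)
  (S1, 0) -> (S0, a)
  (S0, 1) -> (S1, a)
  (S1, 1) -> (S0, a)
  (S0, 1) -> (S1, a)

"aaaaa"


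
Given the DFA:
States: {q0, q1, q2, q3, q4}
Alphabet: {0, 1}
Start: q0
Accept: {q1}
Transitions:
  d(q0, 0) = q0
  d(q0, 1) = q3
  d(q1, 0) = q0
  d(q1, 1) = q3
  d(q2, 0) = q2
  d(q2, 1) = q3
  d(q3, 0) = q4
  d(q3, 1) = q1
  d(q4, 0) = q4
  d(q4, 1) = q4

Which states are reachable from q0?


BFS from q0:
  layer 0: {q0}
  layer 1: {q3}
  layer 2: {q1, q4}

{q0, q1, q3, q4}


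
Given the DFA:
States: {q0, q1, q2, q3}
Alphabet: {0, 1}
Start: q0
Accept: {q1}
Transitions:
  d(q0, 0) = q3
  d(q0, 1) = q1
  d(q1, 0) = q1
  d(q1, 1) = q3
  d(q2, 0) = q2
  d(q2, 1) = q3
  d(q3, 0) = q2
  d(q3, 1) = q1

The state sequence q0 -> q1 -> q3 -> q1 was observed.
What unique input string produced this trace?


Trace back each transition to find the symbol:
  q0 --[1]--> q1
  q1 --[1]--> q3
  q3 --[1]--> q1

"111"


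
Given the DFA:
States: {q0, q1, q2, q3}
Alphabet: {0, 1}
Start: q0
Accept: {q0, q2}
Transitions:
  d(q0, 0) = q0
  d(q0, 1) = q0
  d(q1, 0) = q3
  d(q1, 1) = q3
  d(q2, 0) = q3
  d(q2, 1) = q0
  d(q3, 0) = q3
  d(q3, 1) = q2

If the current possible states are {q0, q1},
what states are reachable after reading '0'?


Apply transition on '0' from each current state:
  d(q0, 0) = q0
  d(q1, 0) = q3

{q0, q3}


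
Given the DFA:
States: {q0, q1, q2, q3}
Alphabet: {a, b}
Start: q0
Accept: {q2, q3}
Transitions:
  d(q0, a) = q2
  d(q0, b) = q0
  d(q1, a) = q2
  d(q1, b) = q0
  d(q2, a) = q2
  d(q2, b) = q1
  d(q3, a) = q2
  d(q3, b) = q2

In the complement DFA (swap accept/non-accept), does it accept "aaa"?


Trace: q0 -> q2 -> q2 -> q2
Final: q2
Original accept: {q2, q3}
Complement: q2 is in original accept

No, complement rejects (original accepts)


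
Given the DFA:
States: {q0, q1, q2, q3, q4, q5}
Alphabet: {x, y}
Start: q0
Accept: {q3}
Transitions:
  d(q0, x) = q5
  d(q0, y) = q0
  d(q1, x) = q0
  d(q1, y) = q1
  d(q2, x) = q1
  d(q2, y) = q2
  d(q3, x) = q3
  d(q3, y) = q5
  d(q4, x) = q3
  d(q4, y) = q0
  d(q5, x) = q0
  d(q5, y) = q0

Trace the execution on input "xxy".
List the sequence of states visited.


Input: xxy
d(q0, x) = q5
d(q5, x) = q0
d(q0, y) = q0


q0 -> q5 -> q0 -> q0


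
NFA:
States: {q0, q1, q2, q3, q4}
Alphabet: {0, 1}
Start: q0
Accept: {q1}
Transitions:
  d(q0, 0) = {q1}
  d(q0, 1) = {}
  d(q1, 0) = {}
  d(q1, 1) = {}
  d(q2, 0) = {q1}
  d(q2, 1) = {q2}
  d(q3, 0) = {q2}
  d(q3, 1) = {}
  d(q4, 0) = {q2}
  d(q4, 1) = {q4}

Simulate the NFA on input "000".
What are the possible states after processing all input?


Start: {q0}
  --0--> {q1}
  --0--> {}
  --0--> {}

{} (empty set, no valid transitions)


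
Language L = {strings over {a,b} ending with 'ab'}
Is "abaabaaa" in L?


last two symbols = 'aa'

No, "abaabaaa" is not in L


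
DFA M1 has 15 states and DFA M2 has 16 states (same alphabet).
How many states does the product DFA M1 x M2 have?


Product construction pairs every M1 state with every M2 state.
15 * 16 = 240

240


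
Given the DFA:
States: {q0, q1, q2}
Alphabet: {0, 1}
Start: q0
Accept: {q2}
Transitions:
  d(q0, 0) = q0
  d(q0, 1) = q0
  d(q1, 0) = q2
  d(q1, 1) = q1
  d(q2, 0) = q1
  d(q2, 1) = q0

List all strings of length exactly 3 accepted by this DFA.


All strings of length 3: 8 total
Accepted: 0

None


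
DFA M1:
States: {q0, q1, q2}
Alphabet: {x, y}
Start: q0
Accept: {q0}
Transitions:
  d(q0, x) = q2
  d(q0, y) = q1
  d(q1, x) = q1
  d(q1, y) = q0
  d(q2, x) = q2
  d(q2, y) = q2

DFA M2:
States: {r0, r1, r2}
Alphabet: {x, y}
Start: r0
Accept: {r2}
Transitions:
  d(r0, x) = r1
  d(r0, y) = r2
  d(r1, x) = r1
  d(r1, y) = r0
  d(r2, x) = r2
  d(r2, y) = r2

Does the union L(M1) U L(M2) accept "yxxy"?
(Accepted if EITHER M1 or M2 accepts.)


M1: final=q0 accepted=True
M2: final=r2 accepted=True

Yes, union accepts


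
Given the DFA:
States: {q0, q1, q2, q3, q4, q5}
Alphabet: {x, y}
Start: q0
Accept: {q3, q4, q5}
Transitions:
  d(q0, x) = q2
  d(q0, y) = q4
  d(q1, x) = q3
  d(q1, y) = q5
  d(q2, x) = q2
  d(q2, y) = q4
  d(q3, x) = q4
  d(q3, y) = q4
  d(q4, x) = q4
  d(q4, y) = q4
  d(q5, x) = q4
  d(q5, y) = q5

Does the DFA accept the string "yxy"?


Trace: q0 -> q4 -> q4 -> q4
Final state: q4
Accept states: {q3, q4, q5}

Yes, accepted (final state q4 is an accept state)


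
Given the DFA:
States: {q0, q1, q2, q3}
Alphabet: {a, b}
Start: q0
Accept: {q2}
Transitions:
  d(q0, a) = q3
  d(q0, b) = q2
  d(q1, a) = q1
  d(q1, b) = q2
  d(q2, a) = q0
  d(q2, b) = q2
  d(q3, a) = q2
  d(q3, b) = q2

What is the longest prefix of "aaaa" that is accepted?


Run the DFA, marking each prefix where the state is accepting:
  "" -> q0 [reject]
  "a" -> q3 [reject]
  "aa" -> q2 [accept]
  "aaa" -> q0 [reject]
  "aaaa" -> q3 [reject]

"aa"


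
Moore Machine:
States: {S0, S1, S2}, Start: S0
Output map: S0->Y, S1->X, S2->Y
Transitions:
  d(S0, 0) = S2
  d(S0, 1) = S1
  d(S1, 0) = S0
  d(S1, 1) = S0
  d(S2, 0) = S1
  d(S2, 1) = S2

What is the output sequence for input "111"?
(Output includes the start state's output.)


Start: S0 (output Y)
  --1--> S1 (output X)
  --1--> S0 (output Y)
  --1--> S1 (output X)

"YXYX"


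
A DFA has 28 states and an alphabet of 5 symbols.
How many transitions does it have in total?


Each state has exactly one transition per symbol.
28 * 5 = 140

140


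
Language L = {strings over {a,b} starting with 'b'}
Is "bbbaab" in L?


first symbol = 'b'

Yes, "bbbaab" is in L


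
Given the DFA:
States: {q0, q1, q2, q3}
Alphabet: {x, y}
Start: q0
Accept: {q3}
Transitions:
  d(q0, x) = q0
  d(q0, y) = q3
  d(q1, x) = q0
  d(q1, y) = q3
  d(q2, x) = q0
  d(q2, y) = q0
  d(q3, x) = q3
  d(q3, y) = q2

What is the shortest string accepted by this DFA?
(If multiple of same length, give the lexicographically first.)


BFS by string length (lex-first path to each state shown):
  len 0: q0<-""
  len 1: q0<-"x", q3<-"y"
Found accept state at length 1.

"y"


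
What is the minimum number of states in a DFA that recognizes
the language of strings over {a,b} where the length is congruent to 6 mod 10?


States track (length) mod 10.
Need 10 states: one per remainder 0..9; accept = remainder 6.

10


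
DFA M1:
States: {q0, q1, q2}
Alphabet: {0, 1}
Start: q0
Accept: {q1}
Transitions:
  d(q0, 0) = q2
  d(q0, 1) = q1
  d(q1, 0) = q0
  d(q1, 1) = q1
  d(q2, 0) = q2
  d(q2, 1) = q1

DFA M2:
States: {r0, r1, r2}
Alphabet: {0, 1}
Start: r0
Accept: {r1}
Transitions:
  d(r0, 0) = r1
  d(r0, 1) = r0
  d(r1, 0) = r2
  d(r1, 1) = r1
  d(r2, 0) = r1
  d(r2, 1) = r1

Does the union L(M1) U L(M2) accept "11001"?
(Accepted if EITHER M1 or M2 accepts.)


M1: final=q1 accepted=True
M2: final=r1 accepted=True

Yes, union accepts


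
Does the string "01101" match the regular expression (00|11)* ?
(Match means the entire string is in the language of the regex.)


|string| = 5; first = '0'; last = '1'

No, "01101" does not match (00|11)*


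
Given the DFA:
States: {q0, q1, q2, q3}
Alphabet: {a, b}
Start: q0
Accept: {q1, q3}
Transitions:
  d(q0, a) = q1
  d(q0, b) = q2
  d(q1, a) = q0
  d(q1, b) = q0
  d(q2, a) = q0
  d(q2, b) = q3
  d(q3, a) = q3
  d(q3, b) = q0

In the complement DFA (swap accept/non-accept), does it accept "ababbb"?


Trace: q0 -> q1 -> q0 -> q1 -> q0 -> q2 -> q3
Final: q3
Original accept: {q1, q3}
Complement: q3 is in original accept

No, complement rejects (original accepts)


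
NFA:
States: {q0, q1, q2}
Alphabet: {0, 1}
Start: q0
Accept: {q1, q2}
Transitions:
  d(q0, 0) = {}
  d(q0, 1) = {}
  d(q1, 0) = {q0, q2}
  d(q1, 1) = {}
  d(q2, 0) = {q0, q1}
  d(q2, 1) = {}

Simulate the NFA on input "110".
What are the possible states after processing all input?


Start: {q0}
  --1--> {}
  --1--> {}
  --0--> {}

{} (empty set, no valid transitions)


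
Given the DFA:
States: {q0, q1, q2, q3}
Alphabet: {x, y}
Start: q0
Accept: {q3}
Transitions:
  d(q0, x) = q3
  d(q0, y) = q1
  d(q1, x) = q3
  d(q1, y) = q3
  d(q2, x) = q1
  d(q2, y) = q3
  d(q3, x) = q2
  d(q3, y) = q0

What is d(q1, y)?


Looking up transition d(q1, y)

q3


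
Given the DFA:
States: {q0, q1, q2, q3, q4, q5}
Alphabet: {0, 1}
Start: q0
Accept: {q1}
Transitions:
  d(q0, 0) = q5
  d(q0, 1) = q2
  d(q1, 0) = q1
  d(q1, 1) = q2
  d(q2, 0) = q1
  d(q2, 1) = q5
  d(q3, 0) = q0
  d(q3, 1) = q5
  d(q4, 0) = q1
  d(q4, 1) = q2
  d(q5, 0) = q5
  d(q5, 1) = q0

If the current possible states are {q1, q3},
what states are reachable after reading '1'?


Apply transition on '1' from each current state:
  d(q1, 1) = q2
  d(q3, 1) = q5

{q2, q5}


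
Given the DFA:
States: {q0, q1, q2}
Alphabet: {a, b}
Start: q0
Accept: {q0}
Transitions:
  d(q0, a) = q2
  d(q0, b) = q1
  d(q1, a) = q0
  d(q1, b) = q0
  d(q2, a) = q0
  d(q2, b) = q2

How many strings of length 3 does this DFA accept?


Enumerating all length-3 strings:
  "aaa" -> q2 [reject]
  "aab" -> q1 [reject]
  "aba" -> q0 [accept]
  "abb" -> q2 [reject]
  "baa" -> q2 [reject]
  "bab" -> q1 [reject]
  "bba" -> q2 [reject]
  "bbb" -> q1 [reject]

1 out of 8


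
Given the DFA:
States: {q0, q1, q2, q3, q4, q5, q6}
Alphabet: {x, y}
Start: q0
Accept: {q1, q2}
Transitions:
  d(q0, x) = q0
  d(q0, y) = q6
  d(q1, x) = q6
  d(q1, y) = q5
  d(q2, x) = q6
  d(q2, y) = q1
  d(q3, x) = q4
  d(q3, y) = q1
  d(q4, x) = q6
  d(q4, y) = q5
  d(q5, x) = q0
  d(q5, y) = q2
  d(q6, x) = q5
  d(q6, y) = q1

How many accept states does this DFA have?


Accept states listed: {q1, q2}
Counting: q1(1) q2(2)

2


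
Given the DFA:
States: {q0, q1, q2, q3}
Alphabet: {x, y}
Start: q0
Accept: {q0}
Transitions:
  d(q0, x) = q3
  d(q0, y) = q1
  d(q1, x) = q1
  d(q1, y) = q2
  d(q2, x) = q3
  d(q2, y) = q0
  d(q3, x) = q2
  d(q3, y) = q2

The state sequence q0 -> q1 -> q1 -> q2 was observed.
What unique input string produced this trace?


Trace back each transition to find the symbol:
  q0 --[y]--> q1
  q1 --[x]--> q1
  q1 --[y]--> q2

"yxy"


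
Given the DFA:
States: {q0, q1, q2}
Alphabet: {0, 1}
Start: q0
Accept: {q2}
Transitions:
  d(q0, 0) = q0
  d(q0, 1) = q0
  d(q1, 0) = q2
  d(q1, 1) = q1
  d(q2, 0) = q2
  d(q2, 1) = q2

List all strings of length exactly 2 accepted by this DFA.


All strings of length 2: 4 total
Accepted: 0

None


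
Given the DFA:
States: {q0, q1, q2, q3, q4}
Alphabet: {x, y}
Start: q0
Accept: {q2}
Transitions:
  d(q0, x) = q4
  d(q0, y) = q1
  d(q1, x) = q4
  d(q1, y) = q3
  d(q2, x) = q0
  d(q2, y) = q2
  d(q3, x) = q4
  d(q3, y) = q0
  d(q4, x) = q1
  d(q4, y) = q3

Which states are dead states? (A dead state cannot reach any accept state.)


Forward reachability from each state:
  q0 -> reaches {q0, q1, q3, q4}, no accept state (dead)
  q1 -> reaches {q0, q1, q3, q4}, no accept state (dead)
  q2 -> reaches accept state q2 (live)
  q3 -> reaches {q0, q1, q3, q4}, no accept state (dead)
  q4 -> reaches {q0, q1, q3, q4}, no accept state (dead)

{q0, q1, q3, q4}


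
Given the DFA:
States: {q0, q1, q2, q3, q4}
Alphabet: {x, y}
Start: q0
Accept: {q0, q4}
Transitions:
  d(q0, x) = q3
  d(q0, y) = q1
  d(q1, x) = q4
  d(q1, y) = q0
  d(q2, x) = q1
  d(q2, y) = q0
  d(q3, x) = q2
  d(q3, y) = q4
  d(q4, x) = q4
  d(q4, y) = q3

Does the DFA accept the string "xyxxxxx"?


Trace: q0 -> q3 -> q4 -> q4 -> q4 -> q4 -> q4 -> q4
Final state: q4
Accept states: {q0, q4}

Yes, accepted (final state q4 is an accept state)


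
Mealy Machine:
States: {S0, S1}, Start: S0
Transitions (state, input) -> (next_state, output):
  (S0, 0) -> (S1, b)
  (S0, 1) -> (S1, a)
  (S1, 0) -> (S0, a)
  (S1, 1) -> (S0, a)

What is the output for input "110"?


Step-by-step:
  (S0, 1) -> (S1, a)
  (S1, 1) -> (S0, a)
  (S0, 0) -> (S1, b)

"aab"


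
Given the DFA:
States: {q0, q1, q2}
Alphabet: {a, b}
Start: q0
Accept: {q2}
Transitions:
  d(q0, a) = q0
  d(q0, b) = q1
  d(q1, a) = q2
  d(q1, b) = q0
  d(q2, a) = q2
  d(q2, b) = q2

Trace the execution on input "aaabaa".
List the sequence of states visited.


Input: aaabaa
d(q0, a) = q0
d(q0, a) = q0
d(q0, a) = q0
d(q0, b) = q1
d(q1, a) = q2
d(q2, a) = q2


q0 -> q0 -> q0 -> q0 -> q1 -> q2 -> q2


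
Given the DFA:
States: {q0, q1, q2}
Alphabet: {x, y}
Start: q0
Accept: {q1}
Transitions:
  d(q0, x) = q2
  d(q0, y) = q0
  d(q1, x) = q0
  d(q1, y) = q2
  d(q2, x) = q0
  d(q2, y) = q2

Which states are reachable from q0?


BFS from q0:
  layer 0: {q0}
  layer 1: {q2}

{q0, q2}


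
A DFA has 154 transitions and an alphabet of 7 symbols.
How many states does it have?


Each state has exactly one transition per symbol.
states = transitions / |alphabet| = 154 / 7 = 22

22


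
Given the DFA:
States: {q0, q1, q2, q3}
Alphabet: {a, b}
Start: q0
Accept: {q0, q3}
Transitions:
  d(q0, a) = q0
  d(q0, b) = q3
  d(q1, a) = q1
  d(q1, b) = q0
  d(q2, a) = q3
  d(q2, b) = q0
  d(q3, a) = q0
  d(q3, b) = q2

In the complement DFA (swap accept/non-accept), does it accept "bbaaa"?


Trace: q0 -> q3 -> q2 -> q3 -> q0 -> q0
Final: q0
Original accept: {q0, q3}
Complement: q0 is in original accept

No, complement rejects (original accepts)


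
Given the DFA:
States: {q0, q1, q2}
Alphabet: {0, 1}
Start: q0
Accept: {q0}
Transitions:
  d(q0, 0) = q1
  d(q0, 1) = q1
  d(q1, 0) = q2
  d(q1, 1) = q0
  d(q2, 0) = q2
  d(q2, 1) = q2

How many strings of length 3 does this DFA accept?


Enumerating all length-3 strings:
  "000" -> q2 [reject]
  "001" -> q2 [reject]
  "010" -> q1 [reject]
  "011" -> q1 [reject]
  "100" -> q2 [reject]
  "101" -> q2 [reject]
  "110" -> q1 [reject]
  "111" -> q1 [reject]

0 out of 8


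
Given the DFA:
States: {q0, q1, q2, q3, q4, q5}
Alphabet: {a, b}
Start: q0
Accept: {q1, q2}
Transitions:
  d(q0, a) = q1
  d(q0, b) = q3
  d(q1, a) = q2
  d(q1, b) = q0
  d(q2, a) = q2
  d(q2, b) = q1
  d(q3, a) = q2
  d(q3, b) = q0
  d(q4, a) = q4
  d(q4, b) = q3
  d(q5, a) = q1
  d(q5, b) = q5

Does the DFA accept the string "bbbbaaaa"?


Trace: q0 -> q3 -> q0 -> q3 -> q0 -> q1 -> q2 -> q2 -> q2
Final state: q2
Accept states: {q1, q2}

Yes, accepted (final state q2 is an accept state)


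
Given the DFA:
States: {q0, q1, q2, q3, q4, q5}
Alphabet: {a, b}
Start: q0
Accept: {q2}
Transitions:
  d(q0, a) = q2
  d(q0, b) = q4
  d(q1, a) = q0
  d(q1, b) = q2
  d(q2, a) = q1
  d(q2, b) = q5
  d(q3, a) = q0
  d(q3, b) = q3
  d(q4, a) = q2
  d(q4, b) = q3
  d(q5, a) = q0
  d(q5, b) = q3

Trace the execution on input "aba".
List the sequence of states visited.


Input: aba
d(q0, a) = q2
d(q2, b) = q5
d(q5, a) = q0


q0 -> q2 -> q5 -> q0
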